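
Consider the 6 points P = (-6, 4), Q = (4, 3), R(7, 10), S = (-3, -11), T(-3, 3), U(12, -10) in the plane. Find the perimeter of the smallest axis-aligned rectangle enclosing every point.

78

Width = max x − min x = 12 − (-6) = 18.
Height = max y − min y = 10 − (-11) = 21.
Perimeter = 2(18 + 21) = 78.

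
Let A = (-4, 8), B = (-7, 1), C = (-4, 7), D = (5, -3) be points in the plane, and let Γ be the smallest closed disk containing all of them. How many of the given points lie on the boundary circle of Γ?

3

The minimum enclosing circle is determined by three boundary points: A, B, D.
Their circumcentre is (1/24, 2.125) with r² = 14645/288.
The farthest remaining point C is at distance² 11549/288 ≤ 14645/288.
The points at distance exactly r from the centre are A, B, D — 3 points.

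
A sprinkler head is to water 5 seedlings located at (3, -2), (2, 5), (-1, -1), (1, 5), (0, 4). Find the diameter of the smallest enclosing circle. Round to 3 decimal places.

A smallest enclosing disk is always determined by at most three of the input points on its boundary.
The minimum enclosing circle is determined by three boundary points: (3, -2), (-1, -1), (1, 5).
Their circumcentre is (45/26, 37/26) with r² = 4505/338.
The farthest remaining point (2, 5) is at distance² 4349/338 ≤ 4505/338.
Diameter = 2r = 2√(4505/338) ≈ 7.302.

7.302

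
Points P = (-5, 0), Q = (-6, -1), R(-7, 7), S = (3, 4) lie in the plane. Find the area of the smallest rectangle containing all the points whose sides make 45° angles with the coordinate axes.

91

In coordinates u = x + y, v = x − y the rectangle is axis-aligned; the map (x,y)→(u,v) scales areas by 2.
u-values: -5, -7, 0, 7; range = 7 − (-7) = 14.
v-values: -5, -5, -14, -1; range = -1 − (-14) = 13.
Area = (14 × 13) / 2 = 91.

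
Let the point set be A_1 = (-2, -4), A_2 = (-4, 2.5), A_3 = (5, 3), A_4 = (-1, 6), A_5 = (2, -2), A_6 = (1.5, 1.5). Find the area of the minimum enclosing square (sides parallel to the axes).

100

The bounding box has width 9 and height 10.
An axis-aligned square enclosing the set must have side ≥ max(width, height).
So the minimum side is max(9, 10) = 10.
Area = 10² = 100.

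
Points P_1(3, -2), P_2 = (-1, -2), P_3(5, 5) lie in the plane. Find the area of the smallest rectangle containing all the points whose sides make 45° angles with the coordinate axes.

32.5

In coordinates u = x + y, v = x − y the rectangle is axis-aligned; the map (x,y)→(u,v) scales areas by 2.
u-values: 1, -3, 10; range = 10 − (-3) = 13.
v-values: 5, 1, 0; range = 5 − 0 = 5.
Area = (13 × 5) / 2 = 32.5.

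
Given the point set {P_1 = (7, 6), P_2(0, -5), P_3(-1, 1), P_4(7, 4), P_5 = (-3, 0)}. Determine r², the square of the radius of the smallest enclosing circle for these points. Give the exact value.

42.5

By Welzl's lemma the MEC is supported by two points (diametrically opposite) or three points (on a circumcircle).
The farthest pair is P_1–P_2 with squared distance 170. The circle on this segment as diameter has centre (3.5, 0.5) and r² = 170/4 = 42.5.
Check P_3: distance² to centre = 20.5 ≤ 42.5, so it lies inside.
All remaining points lie in this disk, and no smaller disk contains both endpoints, so this is the minimum enclosing circle.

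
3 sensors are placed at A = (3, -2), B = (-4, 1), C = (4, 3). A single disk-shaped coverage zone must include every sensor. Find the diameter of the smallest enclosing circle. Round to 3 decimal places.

Side lengths²: AB² = 58, AC² = 26, BC² = 68.
Since BC² = 68 < 58 + 26 = 84, the triangle is acute, so the smallest enclosing circle is the circumcircle.
Circumcentre = (4/19, 22/19), r² = 6409/361.
Diameter = 2r = 2√(6409/361) ≈ 8.427.

8.427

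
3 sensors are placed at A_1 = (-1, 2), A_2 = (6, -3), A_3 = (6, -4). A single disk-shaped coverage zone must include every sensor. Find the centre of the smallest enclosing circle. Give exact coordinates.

Side lengths²: A_1A_2² = 74, A_1A_3² = 85, A_2A_3² = 1.
Since A_1A_3² = 85 ≥ 74 + 1 = 75, the angle opposite A_1A_3 is not acute, so the smallest enclosing circle has A_1A_3 as diameter.
Centre = midpoint of A_1A_3 = (2.5, -1), r² = 85/4 = 21.25.
Centre = (2.5, -1).

(2.5, -1)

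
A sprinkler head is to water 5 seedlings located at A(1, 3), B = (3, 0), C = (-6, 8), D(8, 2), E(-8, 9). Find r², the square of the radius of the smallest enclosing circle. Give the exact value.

The minimum enclosing circle of a finite set is fixed by two of the points (as a diameter) or three (as a circumcircle).
The farthest pair is D–E with squared distance 305. The circle on this segment as diameter has centre (0, 5.5) and r² = 305/4 = 76.25.
Check A: distance² to centre = 7.25 ≤ 76.25, so it lies inside.
All remaining points lie in this disk, and no smaller disk contains both endpoints, so this is the minimum enclosing circle.

76.25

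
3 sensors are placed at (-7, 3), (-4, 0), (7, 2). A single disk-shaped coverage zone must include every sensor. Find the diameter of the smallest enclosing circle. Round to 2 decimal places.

Call the three points A, B, C in the order given.
Side lengths²: AB² = 18, AC² = 197, BC² = 125.
Since AC² = 197 ≥ 125 + 18 = 143, the angle opposite AC is not acute, so the smallest enclosing circle has AC as diameter.
Centre = midpoint of AC = (0, 2.5), r² = 197/4 = 49.25.
Diameter = 2r = 2√(49.25) ≈ 14.04.

14.04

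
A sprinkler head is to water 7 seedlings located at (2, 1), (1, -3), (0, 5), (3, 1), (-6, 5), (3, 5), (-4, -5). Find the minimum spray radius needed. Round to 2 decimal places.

The minimum enclosing circle is determined by three boundary points: (-6, 5), (3, 5), (-4, -5).
Their circumcentre is (-1.5, 0.7) with r² = 38.74.
The farthest remaining point (0, 5) is at distance² 20.74 ≤ 38.74.
r = √(38.74) ≈ 6.22.

6.22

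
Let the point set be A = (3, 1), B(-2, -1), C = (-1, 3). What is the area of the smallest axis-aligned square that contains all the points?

The bounding box has width 5 and height 4.
An axis-aligned square enclosing the set must have side ≥ max(width, height).
So the minimum side is max(5, 4) = 5.
Area = 5² = 25.

25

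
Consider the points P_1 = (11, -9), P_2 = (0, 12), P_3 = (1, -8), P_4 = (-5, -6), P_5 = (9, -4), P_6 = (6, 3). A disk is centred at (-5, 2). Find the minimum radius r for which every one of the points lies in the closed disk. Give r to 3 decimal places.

19.416

The required radius is the distance from (-5, 2) to the farthest point.
Squared distances: 377, 125, 136, 64, 232, 122.
Maximum is 377, attained at P_1.
r = √377 ≈ 19.416.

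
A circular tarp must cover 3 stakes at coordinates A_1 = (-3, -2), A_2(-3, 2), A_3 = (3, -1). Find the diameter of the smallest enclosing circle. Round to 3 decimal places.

Side lengths²: A_1A_2² = 16, A_1A_3² = 37, A_2A_3² = 45.
Since A_2A_3² = 45 < 37 + 16 = 53, the triangle is acute, so the smallest enclosing circle is the circumcircle.
Circumcentre = (-0.25, 0), r² = 11.5625.
Diameter = 2r = 2√(11.5625) ≈ 6.801.

6.801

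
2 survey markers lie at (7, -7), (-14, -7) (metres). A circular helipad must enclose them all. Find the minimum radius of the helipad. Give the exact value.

10.5

The smallest circle enclosing two points has them as diameter endpoints.
Centre = midpoint = (-3.5, -7); r² = |(7, -7)−(-14, -7)|²/4 = 441/4 = 110.25.
r = √(110.25) = 10.5.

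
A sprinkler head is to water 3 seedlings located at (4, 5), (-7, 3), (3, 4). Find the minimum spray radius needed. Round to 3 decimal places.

5.590

Call the three points A, B, C in the order given.
Side lengths²: AB² = 125, AC² = 2, BC² = 101.
Since AB² = 125 ≥ 101 + 2 = 103, the angle opposite AB is not acute, so the smallest enclosing circle has AB as diameter.
Centre = midpoint of AB = (-1.5, 4), r² = 125/4 = 31.25.
r = √(31.25) ≈ 5.590.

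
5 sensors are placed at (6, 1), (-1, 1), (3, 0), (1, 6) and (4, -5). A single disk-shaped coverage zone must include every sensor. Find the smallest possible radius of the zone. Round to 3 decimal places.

The minimum enclosing circle of a finite set is fixed by two of the points (as a diameter) or three (as a circumcircle).
The farthest pair is (1, 6)–(4, -5) with squared distance 130. The circle on this segment as diameter has centre (2.5, 0.5) and r² = 130/4 = 32.5.
Check (6, 1): distance² to centre = 12.5 ≤ 32.5, so it lies inside.
All remaining points lie in this disk, and no smaller disk contains both endpoints, so this is the minimum enclosing circle.
r = √(32.5) ≈ 5.701.

5.701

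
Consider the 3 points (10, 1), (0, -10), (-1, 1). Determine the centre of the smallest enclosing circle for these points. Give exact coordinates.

Call the three points A, B, C in the order given.
Side lengths²: AB² = 221, AC² = 121, BC² = 122.
Since AB² = 221 < 122 + 121 = 243, the triangle is acute, so the smallest enclosing circle is the circumcircle.
Circumcentre = (4.5, -89/22), r² = 13481/242.
Centre = (4.5, -89/22).

(4.5, -89/22)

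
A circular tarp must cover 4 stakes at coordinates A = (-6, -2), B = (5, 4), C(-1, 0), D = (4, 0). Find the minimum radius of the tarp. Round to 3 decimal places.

6.265

By Welzl's lemma the MEC is supported by two points (diametrically opposite) or three points (on a circumcircle).
The farthest pair is A–B with squared distance 157. The circle on this segment as diameter has centre (-0.5, 1) and r² = 157/4 = 39.25.
Check C: distance² to centre = 1.25 ≤ 39.25, so it lies inside.
All remaining points lie in this disk, and no smaller disk contains both endpoints, so this is the minimum enclosing circle.
r = √(39.25) ≈ 6.265.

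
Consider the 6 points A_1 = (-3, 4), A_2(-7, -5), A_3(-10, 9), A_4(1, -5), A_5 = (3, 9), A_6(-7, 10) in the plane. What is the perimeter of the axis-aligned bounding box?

56

Width = max x − min x = 3 − (-10) = 13.
Height = max y − min y = 10 − (-5) = 15.
Perimeter = 2(13 + 15) = 56.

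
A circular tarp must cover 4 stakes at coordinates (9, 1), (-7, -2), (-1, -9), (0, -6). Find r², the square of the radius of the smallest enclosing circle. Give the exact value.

The minimum enclosing circle is determined by three boundary points: (9, 1), (-7, -2), (-1, -9).
Their circumcentre is (29/26, -29/26) with r² = 22525/338.
The farthest remaining point (0, -6) is at distance² 8485/338 ≤ 22525/338.

22525/338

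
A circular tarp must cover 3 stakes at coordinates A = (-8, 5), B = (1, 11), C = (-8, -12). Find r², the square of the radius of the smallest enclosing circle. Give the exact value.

Side lengths²: AB² = 117, AC² = 289, BC² = 610.
Since BC² = 610 ≥ 289 + 117 = 406, the angle opposite BC is not acute, so the smallest enclosing circle has BC as diameter.
Centre = midpoint of BC = (-3.5, -0.5), r² = 610/4 = 152.5.

152.5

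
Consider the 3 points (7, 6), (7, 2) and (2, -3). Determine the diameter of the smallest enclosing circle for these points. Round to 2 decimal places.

10.30

Call the three points A, B, C in the order given.
Side lengths²: AB² = 16, AC² = 106, BC² = 50.
Since AC² = 106 ≥ 50 + 16 = 66, the angle opposite AC is not acute, so the smallest enclosing circle has AC as diameter.
Centre = midpoint of AC = (4.5, 1.5), r² = 106/4 = 26.5.
Diameter = 2r = 2√(26.5) ≈ 10.30.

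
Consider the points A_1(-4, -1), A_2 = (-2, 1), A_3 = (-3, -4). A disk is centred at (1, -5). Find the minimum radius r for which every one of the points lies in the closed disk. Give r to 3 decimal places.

The required radius is the distance from (1, -5) to the farthest point.
Squared distances: 41, 45, 17.
Maximum is 45, attained at A_2.
r = √45 ≈ 6.708.

6.708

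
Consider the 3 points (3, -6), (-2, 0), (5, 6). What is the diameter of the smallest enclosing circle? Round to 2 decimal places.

12.17

Call the three points A, B, C in the order given.
Side lengths²: AB² = 61, AC² = 148, BC² = 85.
Since AC² = 148 ≥ 85 + 61 = 146, the angle opposite AC is not acute, so the smallest enclosing circle has AC as diameter.
Centre = midpoint of AC = (4, 0), r² = 148/4 = 37.
Diameter = 2r = 2√37 ≈ 12.17.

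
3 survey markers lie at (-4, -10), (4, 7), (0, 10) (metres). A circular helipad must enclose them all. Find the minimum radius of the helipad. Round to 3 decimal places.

10.198

Call the three points A, B, C in the order given.
Side lengths²: AB² = 353, AC² = 416, BC² = 25.
Since AC² = 416 ≥ 353 + 25 = 378, the angle opposite AC is not acute, so the smallest enclosing circle has AC as diameter.
Centre = midpoint of AC = (-2, 0), r² = 416/4 = 104.
r = √104 ≈ 10.198.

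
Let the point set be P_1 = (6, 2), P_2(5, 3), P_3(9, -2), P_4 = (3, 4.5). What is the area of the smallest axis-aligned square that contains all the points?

42.25

The bounding box has width 6 and height 6.5.
An axis-aligned square enclosing the set must have side ≥ max(width, height).
So the minimum side is max(6, 6.5) = 6.5.
Area = 6.5² = 42.25.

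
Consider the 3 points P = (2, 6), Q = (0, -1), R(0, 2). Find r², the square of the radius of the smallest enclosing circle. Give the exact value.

Side lengths²: PQ² = 53, PR² = 20, QR² = 9.
Since PQ² = 53 ≥ 20 + 9 = 29, the angle opposite PQ is not acute, so the smallest enclosing circle has PQ as diameter.
Centre = midpoint of PQ = (1, 2.5), r² = 53/4 = 13.25.

13.25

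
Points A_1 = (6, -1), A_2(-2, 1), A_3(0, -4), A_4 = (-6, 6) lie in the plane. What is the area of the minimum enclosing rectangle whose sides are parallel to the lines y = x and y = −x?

85.5

In coordinates u = x + y, v = x − y the rectangle is axis-aligned; the map (x,y)→(u,v) scales areas by 2.
u-values: 5, -1, -4, 0; range = 5 − (-4) = 9.
v-values: 7, -3, 4, -12; range = 7 − (-12) = 19.
Area = (9 × 19) / 2 = 85.5.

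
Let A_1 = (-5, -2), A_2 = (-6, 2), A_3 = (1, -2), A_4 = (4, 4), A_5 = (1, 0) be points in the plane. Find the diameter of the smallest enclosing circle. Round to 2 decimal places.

The minimum enclosing circle of a finite set is fixed by two of the points (as a diameter) or three (as a circumcircle).
The minimum enclosing circle is determined by three boundary points: A_1, A_2, A_4.
Their circumcentre is (-9/14, 17/14) with r² = 2873/98.
The farthest remaining point A_3 is at distance² 1277/98 ≤ 2873/98.
Diameter = 2r = 2√(2873/98) ≈ 10.83.

10.83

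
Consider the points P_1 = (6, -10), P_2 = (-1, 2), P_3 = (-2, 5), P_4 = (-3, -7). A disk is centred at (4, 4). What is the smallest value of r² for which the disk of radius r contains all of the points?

The required radius is the distance from (4, 4) to the farthest point.
Squared distances: 200, 29, 37, 170.
Maximum is 200, attained at P_1.

200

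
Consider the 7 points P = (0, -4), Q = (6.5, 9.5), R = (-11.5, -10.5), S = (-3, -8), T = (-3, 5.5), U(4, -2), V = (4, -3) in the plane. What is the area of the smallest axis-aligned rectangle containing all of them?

x ranges over [-11.5, 6.5], width 18.
y ranges over [-10.5, 9.5], height 20.
Area = 18 × 20 = 360.

360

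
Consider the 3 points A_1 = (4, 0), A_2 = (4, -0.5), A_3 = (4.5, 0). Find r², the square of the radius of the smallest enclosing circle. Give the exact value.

0.125

Side lengths²: A_1A_2² = 0.25, A_1A_3² = 0.25, A_2A_3² = 0.5.
Since A_2A_3² = 0.5 ≥ 0.25 + 0.25 = 0.5, the angle opposite A_2A_3 is not acute, so the smallest enclosing circle has A_2A_3 as diameter.
Centre = midpoint of A_2A_3 = (4.25, -0.25), r² = 0.5/4 = 0.125.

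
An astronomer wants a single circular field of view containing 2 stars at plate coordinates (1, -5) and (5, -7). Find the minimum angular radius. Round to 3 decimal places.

The smallest circle enclosing two points has them as diameter endpoints.
Centre = midpoint = (3, -6); r² = |(1, -5)−(5, -7)|²/4 = 20/4 = 5.
r = √5 ≈ 2.236.

2.236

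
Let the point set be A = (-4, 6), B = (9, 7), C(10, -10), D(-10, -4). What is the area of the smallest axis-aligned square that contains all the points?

400

The bounding box has width 20 and height 17.
An axis-aligned square enclosing the set must have side ≥ max(width, height).
So the minimum side is max(20, 17) = 20.
Area = 20² = 400.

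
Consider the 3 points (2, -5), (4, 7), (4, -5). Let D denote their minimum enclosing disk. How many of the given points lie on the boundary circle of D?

3

Call the three points A, B, C in the order given.
Side lengths²: AB² = 148, AC² = 4, BC² = 144.
Since AB² = 148 ≥ 144 + 4 = 148, the angle opposite AB is not acute, so the smallest enclosing circle has AB as diameter.
Centre = midpoint of AB = (3, 1), r² = 148/4 = 37.
The points at distance exactly r from the centre are (2, -5), (4, 7), (4, -5) — 3 points.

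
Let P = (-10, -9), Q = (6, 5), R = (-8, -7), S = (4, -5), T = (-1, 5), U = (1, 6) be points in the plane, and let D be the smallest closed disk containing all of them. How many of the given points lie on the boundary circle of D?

A smallest enclosing disk is always determined by at most three of the input points on its boundary.
The farthest pair is P–Q with squared distance 452. The circle on this segment as diameter has centre (-2, -2) and r² = 452/4 = 113.
Check R: distance² to centre = 61 ≤ 113, so it lies inside.
All remaining points lie in this disk, and no smaller disk contains both endpoints, so this is the minimum enclosing circle.
The points at distance exactly r from the centre are P, Q — 2 points.

2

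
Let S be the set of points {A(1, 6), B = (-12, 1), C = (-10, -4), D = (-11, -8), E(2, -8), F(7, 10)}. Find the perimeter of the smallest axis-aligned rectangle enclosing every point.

74

Width = max x − min x = 7 − (-12) = 19.
Height = max y − min y = 10 − (-8) = 18.
Perimeter = 2(19 + 18) = 74.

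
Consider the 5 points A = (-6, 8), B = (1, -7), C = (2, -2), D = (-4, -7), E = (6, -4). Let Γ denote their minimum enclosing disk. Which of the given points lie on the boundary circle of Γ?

A, D, E

A smallest enclosing disk is always determined by at most three of the input points on its boundary.
The minimum enclosing circle is determined by three boundary points: A, D, E.
Their circumcentre is (-25/26, 27/26) with r² = 24961/338.
The farthest remaining point B is at distance² 23141/338 ≤ 24961/338.
The points at distance exactly r from the centre are A, D, E — 3 points.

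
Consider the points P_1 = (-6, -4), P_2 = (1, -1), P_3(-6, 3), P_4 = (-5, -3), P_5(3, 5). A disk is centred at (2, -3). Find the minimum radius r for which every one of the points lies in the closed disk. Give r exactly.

10

The required radius is the distance from (2, -3) to the farthest point.
Squared distances: 65, 5, 100, 49, 65.
Maximum is 100, attained at P_3.
r = √100 = 10.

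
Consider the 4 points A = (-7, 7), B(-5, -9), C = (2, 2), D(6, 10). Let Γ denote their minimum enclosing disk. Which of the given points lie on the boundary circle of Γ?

B, D

A smallest enclosing disk is always determined by at most three of the input points on its boundary.
The farthest pair is B–D with squared distance 482. The circle on this segment as diameter has centre (0.5, 0.5) and r² = 482/4 = 120.5.
Check A: distance² to centre = 98.5 ≤ 120.5, so it lies inside.
All remaining points lie in this disk, and no smaller disk contains both endpoints, so this is the minimum enclosing circle.
The points at distance exactly r from the centre are B, D — 2 points.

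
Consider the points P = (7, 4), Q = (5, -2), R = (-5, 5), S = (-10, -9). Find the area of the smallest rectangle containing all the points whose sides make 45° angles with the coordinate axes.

In coordinates u = x + y, v = x − y the rectangle is axis-aligned; the map (x,y)→(u,v) scales areas by 2.
u-values: 11, 3, 0, -19; range = 11 − (-19) = 30.
v-values: 3, 7, -10, -1; range = 7 − (-10) = 17.
Area = (30 × 17) / 2 = 255.

255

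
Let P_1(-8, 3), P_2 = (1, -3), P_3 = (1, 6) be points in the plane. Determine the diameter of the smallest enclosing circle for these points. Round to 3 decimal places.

Side lengths²: P_1P_2² = 117, P_1P_3² = 90, P_2P_3² = 81.
Since P_1P_2² = 117 < 90 + 81 = 171, the triangle is acute, so the smallest enclosing circle is the circumcircle.
Circumcentre = (-2.5, 1.5), r² = 32.5.
Diameter = 2r = 2√(32.5) ≈ 11.402.

11.402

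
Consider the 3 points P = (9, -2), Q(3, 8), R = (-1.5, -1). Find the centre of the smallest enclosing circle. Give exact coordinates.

Side lengths²: PQ² = 136, PR² = 111.25, QR² = 101.25.
Since PQ² = 136 < 111.25 + 101.25 = 212.5, the triangle is acute, so the smallest enclosing circle is the circumcircle.
Circumcentre = (179/44, 81/44), r² = 37825/968.
Centre = (179/44, 81/44).

(179/44, 81/44)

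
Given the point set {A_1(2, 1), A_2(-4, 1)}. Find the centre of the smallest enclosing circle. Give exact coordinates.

(-1, 1)

The smallest circle enclosing two points has them as diameter endpoints.
Centre = midpoint = (-1, 1); r² = |A_1A_2|²/4 = 36/4 = 9.
Centre = (-1, 1).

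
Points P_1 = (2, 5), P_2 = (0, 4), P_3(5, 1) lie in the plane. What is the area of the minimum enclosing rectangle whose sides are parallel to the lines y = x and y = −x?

In coordinates u = x + y, v = x − y the rectangle is axis-aligned; the map (x,y)→(u,v) scales areas by 2.
u-values: 7, 4, 6; range = 7 − 4 = 3.
v-values: -3, -4, 4; range = 4 − (-4) = 8.
Area = (3 × 8) / 2 = 12.

12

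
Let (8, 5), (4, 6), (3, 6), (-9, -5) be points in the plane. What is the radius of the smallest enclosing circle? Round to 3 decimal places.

By Welzl's lemma the MEC is supported by two points (diametrically opposite) or three points (on a circumcircle).
The farthest pair is (8, 5)–(-9, -5) with squared distance 389. The circle on this segment as diameter has centre (-0.5, 0) and r² = 389/4 = 97.25.
Check (4, 6): distance² to centre = 56.25 ≤ 97.25, so it lies inside.
All remaining points lie in this disk, and no smaller disk contains both endpoints, so this is the minimum enclosing circle.
r = √(97.25) ≈ 9.862.

9.862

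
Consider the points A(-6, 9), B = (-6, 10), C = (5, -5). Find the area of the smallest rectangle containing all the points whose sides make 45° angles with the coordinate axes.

52

In coordinates u = x + y, v = x − y the rectangle is axis-aligned; the map (x,y)→(u,v) scales areas by 2.
u-values: 3, 4, 0; range = 4 − 0 = 4.
v-values: -15, -16, 10; range = 10 − (-16) = 26.
Area = (4 × 26) / 2 = 52.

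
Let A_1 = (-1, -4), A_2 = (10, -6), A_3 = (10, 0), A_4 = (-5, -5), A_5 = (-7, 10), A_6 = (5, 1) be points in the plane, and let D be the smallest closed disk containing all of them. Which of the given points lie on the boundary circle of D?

The minimum enclosing circle of a finite set is fixed by two of the points (as a diameter) or three (as a circumcircle).
The farthest pair is A_2–A_5 with squared distance 545. The circle on this segment as diameter has centre (1.5, 2) and r² = 545/4 = 136.25.
Check A_1: distance² to centre = 42.25 ≤ 136.25, so it lies inside.
All remaining points lie in this disk, and no smaller disk contains both endpoints, so this is the minimum enclosing circle.
The points at distance exactly r from the centre are A_2, A_5 — 2 points.

A_2, A_5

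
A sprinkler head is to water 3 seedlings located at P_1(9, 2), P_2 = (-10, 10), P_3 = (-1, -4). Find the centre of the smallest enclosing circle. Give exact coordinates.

Side lengths²: P_1P_2² = 425, P_1P_3² = 136, P_2P_3² = 277.
Since P_1P_2² = 425 ≥ 277 + 136 = 413, the angle opposite P_1P_2 is not acute, so the smallest enclosing circle has P_1P_2 as diameter.
Centre = midpoint of P_1P_2 = (-0.5, 6), r² = 425/4 = 106.25.
Centre = (-0.5, 6).

(-0.5, 6)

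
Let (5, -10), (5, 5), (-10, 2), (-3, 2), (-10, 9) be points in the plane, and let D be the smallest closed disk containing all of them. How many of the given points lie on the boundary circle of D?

A smallest enclosing disk is always determined by at most three of the input points on its boundary.
The farthest pair is (5, -10)–(-10, 9) with squared distance 586. The circle on this segment as diameter has centre (-2.5, -0.5) and r² = 586/4 = 146.5.
Check (5, 5): distance² to centre = 86.5 ≤ 146.5, so it lies inside.
All remaining points lie in this disk, and no smaller disk contains both endpoints, so this is the minimum enclosing circle.
The points at distance exactly r from the centre are (5, -10), (-10, 9) — 2 points.

2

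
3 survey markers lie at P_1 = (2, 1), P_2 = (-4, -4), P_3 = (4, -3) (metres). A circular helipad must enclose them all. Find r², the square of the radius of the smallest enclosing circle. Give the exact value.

Side lengths²: P_1P_2² = 61, P_1P_3² = 20, P_2P_3² = 65.
Since P_2P_3² = 65 < 61 + 20 = 81, the triangle is acute, so the smallest enclosing circle is the circumcircle.
Circumcentre = (-2/17, -87/34), r² = 19825/1156.

19825/1156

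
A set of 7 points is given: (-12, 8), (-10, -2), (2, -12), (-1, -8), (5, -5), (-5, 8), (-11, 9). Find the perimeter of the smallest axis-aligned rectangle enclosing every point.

76

Width = max x − min x = 5 − (-12) = 17.
Height = max y − min y = 9 − (-12) = 21.
Perimeter = 2(17 + 21) = 76.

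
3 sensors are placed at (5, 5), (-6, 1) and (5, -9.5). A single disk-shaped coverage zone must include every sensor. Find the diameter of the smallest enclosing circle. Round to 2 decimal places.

16.18

Call the three points A, B, C in the order given.
Side lengths²: AB² = 137, AC² = 210.25, BC² = 231.25.
Since BC² = 231.25 < 210.25 + 137 = 347.25, the triangle is acute, so the smallest enclosing circle is the circumcircle.
Circumcentre = (31/22, -2.25), r² = 126725/1936.
Diameter = 2r = 2√(126725/1936) ≈ 16.18.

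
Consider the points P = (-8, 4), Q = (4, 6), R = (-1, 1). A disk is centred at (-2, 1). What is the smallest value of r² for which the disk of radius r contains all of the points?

61

The required radius is the distance from (-2, 1) to the farthest point.
Squared distances: 45, 61, 1.
Maximum is 61, attained at Q.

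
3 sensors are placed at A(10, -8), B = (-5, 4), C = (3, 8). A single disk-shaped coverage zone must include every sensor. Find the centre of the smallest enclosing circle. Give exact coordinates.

Side lengths²: AB² = 369, AC² = 305, BC² = 80.
Since AB² = 369 < 305 + 80 = 385, the triangle is acute, so the smallest enclosing circle is the circumcircle.
Circumcentre = (73/26, -21/13), r² = 62525/676.
Centre = (73/26, -21/13).

(73/26, -21/13)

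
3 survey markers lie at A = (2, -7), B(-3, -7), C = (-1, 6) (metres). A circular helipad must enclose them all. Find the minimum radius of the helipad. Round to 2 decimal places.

6.75

Side lengths²: AB² = 25, AC² = 178, BC² = 173.
Since AC² = 178 < 173 + 25 = 198, the triangle is acute, so the smallest enclosing circle is the circumcircle.
Circumcentre = (-0.5, -19/26), r² = 15397/338.
r = √(15397/338) ≈ 6.75.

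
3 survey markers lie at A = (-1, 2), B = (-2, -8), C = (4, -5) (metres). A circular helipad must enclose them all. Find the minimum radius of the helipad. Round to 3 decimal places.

Side lengths²: AB² = 101, AC² = 74, BC² = 45.
Since AB² = 101 < 74 + 45 = 119, the triangle is acute, so the smallest enclosing circle is the circumcircle.
Circumcentre = (-27/38, -117/38), r² = 18685/722.
r = √(18685/722) ≈ 5.087.

5.087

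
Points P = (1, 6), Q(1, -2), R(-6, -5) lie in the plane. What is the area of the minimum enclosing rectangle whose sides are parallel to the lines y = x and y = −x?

In coordinates u = x + y, v = x − y the rectangle is axis-aligned; the map (x,y)→(u,v) scales areas by 2.
u-values: 7, -1, -11; range = 7 − (-11) = 18.
v-values: -5, 3, -1; range = 3 − (-5) = 8.
Area = (18 × 8) / 2 = 72.

72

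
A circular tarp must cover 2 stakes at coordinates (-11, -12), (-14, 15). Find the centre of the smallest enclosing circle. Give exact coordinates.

(-12.5, 1.5)

The smallest circle enclosing two points has them as diameter endpoints.
Centre = midpoint = (-12.5, 1.5); r² = |(-11, -12)−(-14, 15)|²/4 = 738/4 = 184.5.
Centre = (-12.5, 1.5).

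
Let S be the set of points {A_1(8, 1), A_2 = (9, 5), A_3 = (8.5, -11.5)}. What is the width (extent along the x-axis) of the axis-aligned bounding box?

1

max x = 9, min x = 8, so width = 1.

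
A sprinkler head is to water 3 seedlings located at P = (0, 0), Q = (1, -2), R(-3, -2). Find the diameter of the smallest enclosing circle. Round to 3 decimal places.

4.031

Side lengths²: PQ² = 5, PR² = 13, QR² = 16.
Since QR² = 16 < 13 + 5 = 18, the triangle is acute, so the smallest enclosing circle is the circumcircle.
Circumcentre = (-1, -1.75), r² = 4.0625.
Diameter = 2r = 2√(4.0625) ≈ 4.031.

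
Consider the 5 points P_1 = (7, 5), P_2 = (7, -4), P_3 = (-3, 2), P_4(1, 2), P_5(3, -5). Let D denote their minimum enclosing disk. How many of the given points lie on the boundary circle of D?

By Welzl's lemma the MEC is supported by two points (diametrically opposite) or three points (on a circumcircle).
The minimum enclosing circle is determined by three boundary points: P_1, P_2, P_3.
Their circumcentre is (2.9, 0.5) with r² = 37.06.
The farthest remaining point P_5 is at distance² 30.26 ≤ 37.06.
The points at distance exactly r from the centre are P_1, P_2, P_3 — 3 points.

3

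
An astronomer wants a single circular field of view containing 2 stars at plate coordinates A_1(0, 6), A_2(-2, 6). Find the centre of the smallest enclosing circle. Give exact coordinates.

The smallest circle enclosing two points has them as diameter endpoints.
Centre = midpoint = (-1, 6); r² = |A_1A_2|²/4 = 4/4 = 1.
Centre = (-1, 6).

(-1, 6)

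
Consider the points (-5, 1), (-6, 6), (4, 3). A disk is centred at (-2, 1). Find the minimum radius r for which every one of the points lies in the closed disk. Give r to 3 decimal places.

The required radius is the distance from (-2, 1) to the farthest point.
Squared distances: 9, 41, 40.
Maximum is 41, attained at (-6, 6).
r = √41 ≈ 6.403.

6.403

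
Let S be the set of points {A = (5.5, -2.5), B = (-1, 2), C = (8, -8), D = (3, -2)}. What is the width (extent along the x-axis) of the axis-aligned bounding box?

9

max x = 8, min x = -1, so width = 9.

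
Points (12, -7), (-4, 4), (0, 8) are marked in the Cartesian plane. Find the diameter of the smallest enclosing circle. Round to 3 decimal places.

19.536

Call the three points A, B, C in the order given.
Side lengths²: AB² = 377, AC² = 369, BC² = 32.
Since AB² = 377 < 369 + 32 = 401, the triangle is acute, so the smallest enclosing circle is the circumcircle.
Circumcentre = (83/18, -11/18), r² = 15457/162.
Diameter = 2r = 2√(15457/162) ≈ 19.536.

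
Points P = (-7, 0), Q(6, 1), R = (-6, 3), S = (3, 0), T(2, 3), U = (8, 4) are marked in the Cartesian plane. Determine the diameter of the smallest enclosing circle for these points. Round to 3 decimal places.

15.524

The farthest pair is P–U with squared distance 241. The circle on this segment as diameter has centre (0.5, 2) and r² = 241/4 = 60.25.
Check Q: distance² to centre = 31.25 ≤ 60.25, so it lies inside.
All remaining points lie in this disk, and no smaller disk contains both endpoints, so this is the minimum enclosing circle.
Diameter = 2r = 2√(60.25) ≈ 15.524.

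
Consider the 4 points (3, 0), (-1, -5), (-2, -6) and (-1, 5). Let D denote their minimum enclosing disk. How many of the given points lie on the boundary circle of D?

2

The farthest pair is (-2, -6)–(-1, 5) with squared distance 122. The circle on this segment as diameter has centre (-1.5, -0.5) and r² = 122/4 = 30.5.
Check (3, 0): distance² to centre = 20.5 ≤ 30.5, so it lies inside.
All remaining points lie in this disk, and no smaller disk contains both endpoints, so this is the minimum enclosing circle.
The points at distance exactly r from the centre are (-2, -6), (-1, 5) — 2 points.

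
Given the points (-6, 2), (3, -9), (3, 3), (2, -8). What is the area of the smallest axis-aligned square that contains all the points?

The bounding box has width 9 and height 12.
An axis-aligned square enclosing the set must have side ≥ max(width, height).
So the minimum side is max(9, 12) = 12.
Area = 12² = 144.

144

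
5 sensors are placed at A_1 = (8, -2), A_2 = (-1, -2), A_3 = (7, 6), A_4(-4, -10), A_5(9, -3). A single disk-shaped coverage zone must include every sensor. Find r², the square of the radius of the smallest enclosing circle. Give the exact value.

94.25

The farthest pair is A_3–A_4 with squared distance 377. The circle on this segment as diameter has centre (1.5, -2) and r² = 377/4 = 94.25.
Check A_1: distance² to centre = 42.25 ≤ 94.25, so it lies inside.
All remaining points lie in this disk, and no smaller disk contains both endpoints, so this is the minimum enclosing circle.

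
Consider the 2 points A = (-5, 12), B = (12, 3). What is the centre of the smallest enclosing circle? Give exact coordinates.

The smallest circle enclosing two points has them as diameter endpoints.
Centre = midpoint = (3.5, 7.5); r² = |AB|²/4 = 370/4 = 92.5.
Centre = (3.5, 7.5).

(3.5, 7.5)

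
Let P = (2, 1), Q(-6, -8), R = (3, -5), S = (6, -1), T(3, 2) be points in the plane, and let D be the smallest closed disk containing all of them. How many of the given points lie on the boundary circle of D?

The minimum enclosing circle of a finite set is fixed by two of the points (as a diameter) or three (as a circumcircle).
The minimum enclosing circle is determined by three boundary points: Q, S, T.
Their circumcentre is (-7/38, -159/38) with r² = 34933/722.
The farthest remaining point P is at distance² 22849/722 ≤ 34933/722.
The points at distance exactly r from the centre are Q, S, T — 3 points.

3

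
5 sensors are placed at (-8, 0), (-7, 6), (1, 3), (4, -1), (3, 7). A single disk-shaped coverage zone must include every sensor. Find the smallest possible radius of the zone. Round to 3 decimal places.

The minimum enclosing circle of a finite set is fixed by two of the points (as a diameter) or three (as a circumcircle).
The minimum enclosing circle is determined by three boundary points: (-8, 0), (4, -1), (3, 7).
Their circumcentre is (-67/38, 89/38) with r² = 32045/722.
The farthest remaining point (-7, 6) is at distance² 29461/722 ≤ 32045/722.
r = √(32045/722) ≈ 6.662.

6.662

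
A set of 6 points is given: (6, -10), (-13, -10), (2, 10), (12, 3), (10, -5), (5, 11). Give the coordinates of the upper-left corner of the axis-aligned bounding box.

x-range [-13, 12], y-range [-10, 11].
The upper-left corner is (-13, 11).

(-13, 11)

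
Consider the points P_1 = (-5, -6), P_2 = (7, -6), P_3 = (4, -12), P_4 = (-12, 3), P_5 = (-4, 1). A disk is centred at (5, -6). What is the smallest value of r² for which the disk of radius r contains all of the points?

370

The required radius is the distance from (5, -6) to the farthest point.
Squared distances: 100, 4, 37, 370, 130.
Maximum is 370, attained at P_4.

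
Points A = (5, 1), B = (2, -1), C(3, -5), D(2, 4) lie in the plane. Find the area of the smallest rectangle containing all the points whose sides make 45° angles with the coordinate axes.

40

In coordinates u = x + y, v = x − y the rectangle is axis-aligned; the map (x,y)→(u,v) scales areas by 2.
u-values: 6, 1, -2, 6; range = 6 − (-2) = 8.
v-values: 4, 3, 8, -2; range = 8 − (-2) = 10.
Area = (8 × 10) / 2 = 40.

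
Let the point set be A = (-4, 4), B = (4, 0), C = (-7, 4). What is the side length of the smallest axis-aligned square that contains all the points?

The bounding box has width 11 and height 4.
An axis-aligned square enclosing the set must have side ≥ max(width, height).
So the minimum side is max(11, 4) = 11.

11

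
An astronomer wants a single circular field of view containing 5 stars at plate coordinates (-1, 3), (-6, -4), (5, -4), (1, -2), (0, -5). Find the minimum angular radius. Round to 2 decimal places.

By Welzl's lemma the MEC is supported by two points (diametrically opposite) or three points (on a circumcircle).
The minimum enclosing circle is determined by three boundary points: (-1, 3), (-6, -4), (5, -4).
Their circumcentre is (-0.5, -37/14) with r² = 3145/98.
The farthest remaining point (0, -5) is at distance² 569/98 ≤ 3145/98.
r = √(3145/98) ≈ 5.66.

5.66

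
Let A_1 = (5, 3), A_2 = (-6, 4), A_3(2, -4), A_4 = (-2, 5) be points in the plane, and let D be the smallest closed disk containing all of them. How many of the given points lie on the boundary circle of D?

A smallest enclosing disk is always determined by at most three of the input points on its boundary.
The minimum enclosing circle is determined by three boundary points: A_1, A_2, A_3.
Their circumcentre is (-0.7, 1.3) with r² = 35.38.
The farthest remaining point A_4 is at distance² 15.38 ≤ 35.38.
The points at distance exactly r from the centre are A_1, A_2, A_3 — 3 points.

3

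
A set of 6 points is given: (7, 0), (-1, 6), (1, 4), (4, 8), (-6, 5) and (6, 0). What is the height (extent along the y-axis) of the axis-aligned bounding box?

max y = 8, min y = 0, so height = 8.

8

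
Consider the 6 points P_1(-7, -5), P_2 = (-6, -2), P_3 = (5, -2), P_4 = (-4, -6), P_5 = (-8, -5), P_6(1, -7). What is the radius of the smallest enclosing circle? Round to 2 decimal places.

6.67

By Welzl's lemma the MEC is supported by two points (diametrically opposite) or three points (on a circumcircle).
The farthest pair is P_3–P_5 with squared distance 178. The circle on this segment as diameter has centre (-1.5, -3.5) and r² = 178/4 = 44.5.
Check P_1: distance² to centre = 32.5 ≤ 44.5, so it lies inside.
All remaining points lie in this disk, and no smaller disk contains both endpoints, so this is the minimum enclosing circle.
r = √(44.5) ≈ 6.67.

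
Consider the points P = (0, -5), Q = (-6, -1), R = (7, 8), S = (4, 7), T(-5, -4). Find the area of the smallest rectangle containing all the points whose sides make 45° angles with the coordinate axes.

In coordinates u = x + y, v = x − y the rectangle is axis-aligned; the map (x,y)→(u,v) scales areas by 2.
u-values: -5, -7, 15, 11, -9; range = 15 − (-9) = 24.
v-values: 5, -5, -1, -3, -1; range = 5 − (-5) = 10.
Area = (24 × 10) / 2 = 120.

120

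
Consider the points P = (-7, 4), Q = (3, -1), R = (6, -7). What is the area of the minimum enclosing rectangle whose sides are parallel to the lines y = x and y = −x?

60

In coordinates u = x + y, v = x − y the rectangle is axis-aligned; the map (x,y)→(u,v) scales areas by 2.
u-values: -3, 2, -1; range = 2 − (-3) = 5.
v-values: -11, 4, 13; range = 13 − (-11) = 24.
Area = (5 × 24) / 2 = 60.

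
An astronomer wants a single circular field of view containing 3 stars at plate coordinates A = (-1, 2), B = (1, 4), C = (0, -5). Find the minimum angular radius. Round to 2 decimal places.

4.53

Side lengths²: AB² = 8, AC² = 50, BC² = 82.
Since BC² = 82 ≥ 50 + 8 = 58, the angle opposite BC is not acute, so the smallest enclosing circle has BC as diameter.
Centre = midpoint of BC = (0.5, -0.5), r² = 82/4 = 20.5.
r = √(20.5) ≈ 4.53.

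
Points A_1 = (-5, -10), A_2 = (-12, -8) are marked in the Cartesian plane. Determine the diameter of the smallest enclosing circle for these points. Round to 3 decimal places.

The smallest circle enclosing two points has them as diameter endpoints.
Centre = midpoint = (-8.5, -9); r² = |A_1A_2|²/4 = 53/4 = 13.25.
Diameter = 2r = 2√(13.25) ≈ 7.280.

7.280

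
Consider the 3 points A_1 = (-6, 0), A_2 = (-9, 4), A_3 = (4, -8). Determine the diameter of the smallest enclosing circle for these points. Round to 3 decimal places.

17.692

Side lengths²: A_1A_2² = 25, A_1A_3² = 164, A_2A_3² = 313.
Since A_2A_3² = 313 ≥ 164 + 25 = 189, the angle opposite A_2A_3 is not acute, so the smallest enclosing circle has A_2A_3 as diameter.
Centre = midpoint of A_2A_3 = (-2.5, -2), r² = 313/4 = 78.25.
Diameter = 2r = 2√(78.25) ≈ 17.692.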